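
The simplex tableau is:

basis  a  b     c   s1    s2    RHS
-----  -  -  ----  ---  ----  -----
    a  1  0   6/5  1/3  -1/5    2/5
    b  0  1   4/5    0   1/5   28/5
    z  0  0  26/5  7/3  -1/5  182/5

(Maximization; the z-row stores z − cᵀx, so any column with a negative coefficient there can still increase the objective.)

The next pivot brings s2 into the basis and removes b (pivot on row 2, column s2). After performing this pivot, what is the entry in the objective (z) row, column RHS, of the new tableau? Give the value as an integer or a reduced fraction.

Pivot element is row 2, column s2: 1/5.
Normalize row 2: new (row 2, RHS) = (28/5)/(1/5) = 28.
z-row ← z-row − (-1/5)·(new row 2): 182/5 − (-1/5)·28 = 42.

42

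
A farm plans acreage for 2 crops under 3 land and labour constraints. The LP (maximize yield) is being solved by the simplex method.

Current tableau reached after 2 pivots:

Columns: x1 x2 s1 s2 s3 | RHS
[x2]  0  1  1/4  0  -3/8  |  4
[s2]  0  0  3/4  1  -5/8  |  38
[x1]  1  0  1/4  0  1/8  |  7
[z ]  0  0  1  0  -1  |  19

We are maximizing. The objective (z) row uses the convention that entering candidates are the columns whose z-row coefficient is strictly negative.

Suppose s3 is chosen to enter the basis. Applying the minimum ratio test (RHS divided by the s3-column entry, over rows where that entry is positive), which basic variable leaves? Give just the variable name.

Ratios: row 1 (x2): entry -3/8 ≤ 0, skip; row 2 (s2): entry -5/8 ≤ 0, skip; row 3 (x1): 7/(1/8) = 56.
Minimum ratio 56 is in the x1 row, so x1 leaves.

x1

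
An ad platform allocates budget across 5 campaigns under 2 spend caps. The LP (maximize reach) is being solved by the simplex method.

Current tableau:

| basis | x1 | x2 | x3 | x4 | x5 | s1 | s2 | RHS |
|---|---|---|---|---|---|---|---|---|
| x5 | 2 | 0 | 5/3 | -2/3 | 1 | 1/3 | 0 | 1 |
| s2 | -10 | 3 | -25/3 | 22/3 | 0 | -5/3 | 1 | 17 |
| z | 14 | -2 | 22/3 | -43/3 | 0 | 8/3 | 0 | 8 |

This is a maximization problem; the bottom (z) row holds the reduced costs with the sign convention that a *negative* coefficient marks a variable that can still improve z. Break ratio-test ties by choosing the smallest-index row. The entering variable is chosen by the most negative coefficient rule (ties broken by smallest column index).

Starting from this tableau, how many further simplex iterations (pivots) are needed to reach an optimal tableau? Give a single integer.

2

pivot: x4 in, s2 out → z = 907/22
pivot: x3 in, x5 out → z = 663/10
No improving column remains; optimal.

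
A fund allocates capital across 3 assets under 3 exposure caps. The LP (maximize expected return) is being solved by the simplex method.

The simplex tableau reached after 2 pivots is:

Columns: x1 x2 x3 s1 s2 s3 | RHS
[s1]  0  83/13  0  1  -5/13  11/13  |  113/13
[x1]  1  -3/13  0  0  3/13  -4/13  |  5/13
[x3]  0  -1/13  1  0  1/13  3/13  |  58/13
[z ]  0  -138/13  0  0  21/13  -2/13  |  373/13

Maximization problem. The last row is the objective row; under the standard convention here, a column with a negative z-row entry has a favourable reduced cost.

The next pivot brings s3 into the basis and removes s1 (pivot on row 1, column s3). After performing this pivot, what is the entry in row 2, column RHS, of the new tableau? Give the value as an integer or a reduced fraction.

39/11

Pivot element is row 1, column s3: 11/13.
Normalize row 1: new (row 1, RHS) = (113/13)/(11/13) = 113/11.
row 2 ← row 2 − (-4/13)·(new row 1): 5/13 − (-4/13)·(113/11) = 39/11.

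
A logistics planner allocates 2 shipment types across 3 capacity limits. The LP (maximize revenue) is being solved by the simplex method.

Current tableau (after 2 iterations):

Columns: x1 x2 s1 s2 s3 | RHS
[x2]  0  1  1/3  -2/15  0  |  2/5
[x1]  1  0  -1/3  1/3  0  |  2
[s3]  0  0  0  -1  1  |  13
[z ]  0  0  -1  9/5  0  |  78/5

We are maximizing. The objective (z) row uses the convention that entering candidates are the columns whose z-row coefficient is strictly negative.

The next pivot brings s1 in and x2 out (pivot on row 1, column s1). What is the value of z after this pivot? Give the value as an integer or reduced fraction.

84/5

Minimum ratio for s1: (2/5)/(1/3) = 6/5.
z changes by −(z-row coeff of s1)·ratio = −(-1)·(6/5) = 6/5.
New z = 78/5 + (6/5) = 84/5.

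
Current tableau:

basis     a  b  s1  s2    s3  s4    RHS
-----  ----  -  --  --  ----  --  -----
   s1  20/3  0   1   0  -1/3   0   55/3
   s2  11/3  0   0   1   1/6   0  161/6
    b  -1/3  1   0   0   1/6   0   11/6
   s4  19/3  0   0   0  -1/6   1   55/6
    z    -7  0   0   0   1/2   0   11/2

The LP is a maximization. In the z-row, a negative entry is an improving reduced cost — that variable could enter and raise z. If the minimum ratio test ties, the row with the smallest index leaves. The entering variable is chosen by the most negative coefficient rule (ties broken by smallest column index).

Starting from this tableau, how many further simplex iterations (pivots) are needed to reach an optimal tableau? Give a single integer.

1

pivot: a in, s4 out → z = 297/19
No improving column remains; optimal.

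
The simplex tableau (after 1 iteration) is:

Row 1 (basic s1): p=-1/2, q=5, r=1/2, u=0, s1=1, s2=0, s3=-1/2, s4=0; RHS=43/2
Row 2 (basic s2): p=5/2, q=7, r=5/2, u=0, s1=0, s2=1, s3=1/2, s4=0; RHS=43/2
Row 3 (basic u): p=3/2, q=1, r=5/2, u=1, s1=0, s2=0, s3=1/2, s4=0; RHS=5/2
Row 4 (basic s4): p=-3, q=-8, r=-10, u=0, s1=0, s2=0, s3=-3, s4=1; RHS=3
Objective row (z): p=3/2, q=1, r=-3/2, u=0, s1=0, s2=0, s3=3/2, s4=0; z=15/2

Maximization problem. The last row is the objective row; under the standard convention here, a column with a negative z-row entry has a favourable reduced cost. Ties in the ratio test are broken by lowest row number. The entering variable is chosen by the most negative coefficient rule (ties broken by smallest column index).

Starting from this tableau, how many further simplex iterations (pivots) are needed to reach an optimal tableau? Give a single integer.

pivot: r in, u out → z = 9
No improving column remains; optimal.

1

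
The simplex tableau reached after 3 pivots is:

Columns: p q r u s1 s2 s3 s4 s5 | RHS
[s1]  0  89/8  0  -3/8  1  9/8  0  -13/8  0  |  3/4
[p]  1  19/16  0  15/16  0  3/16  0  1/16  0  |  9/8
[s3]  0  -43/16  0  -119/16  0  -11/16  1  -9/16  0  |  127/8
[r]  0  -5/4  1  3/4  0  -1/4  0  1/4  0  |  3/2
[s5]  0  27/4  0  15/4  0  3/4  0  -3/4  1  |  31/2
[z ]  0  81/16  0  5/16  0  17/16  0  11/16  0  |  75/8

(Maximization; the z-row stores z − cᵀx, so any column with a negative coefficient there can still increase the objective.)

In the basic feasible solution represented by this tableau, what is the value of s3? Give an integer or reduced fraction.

127/8

s3 is basic (row 3); its value is the RHS of that row: 127/8.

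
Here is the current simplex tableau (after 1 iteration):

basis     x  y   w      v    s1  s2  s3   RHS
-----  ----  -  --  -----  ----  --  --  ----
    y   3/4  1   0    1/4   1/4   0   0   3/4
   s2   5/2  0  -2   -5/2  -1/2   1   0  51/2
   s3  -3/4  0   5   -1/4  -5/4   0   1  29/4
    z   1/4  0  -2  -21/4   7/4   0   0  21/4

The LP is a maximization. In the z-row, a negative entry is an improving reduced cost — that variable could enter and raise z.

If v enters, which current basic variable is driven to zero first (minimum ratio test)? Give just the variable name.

Ratios: row 1 (y): (3/4)/(1/4) = 3; row 2 (s2): entry -5/2 ≤ 0, skip; row 3 (s3): entry -1/4 ≤ 0, skip.
Minimum ratio 3 is in the y row, so y leaves.

y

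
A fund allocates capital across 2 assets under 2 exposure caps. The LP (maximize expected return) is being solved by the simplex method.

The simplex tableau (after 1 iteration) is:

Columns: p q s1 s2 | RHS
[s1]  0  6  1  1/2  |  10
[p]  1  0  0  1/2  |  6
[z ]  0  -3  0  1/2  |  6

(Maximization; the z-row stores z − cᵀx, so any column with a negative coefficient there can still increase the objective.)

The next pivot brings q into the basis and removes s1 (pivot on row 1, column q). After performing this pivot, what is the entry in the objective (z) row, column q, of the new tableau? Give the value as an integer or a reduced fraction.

Pivot element is row 1, column q: 6.
Normalize row 1: new (row 1, q) = 6/6 = 1.
z-row ← z-row − (-3)·(new row 1): -3 − (-3)·1 = 0.

0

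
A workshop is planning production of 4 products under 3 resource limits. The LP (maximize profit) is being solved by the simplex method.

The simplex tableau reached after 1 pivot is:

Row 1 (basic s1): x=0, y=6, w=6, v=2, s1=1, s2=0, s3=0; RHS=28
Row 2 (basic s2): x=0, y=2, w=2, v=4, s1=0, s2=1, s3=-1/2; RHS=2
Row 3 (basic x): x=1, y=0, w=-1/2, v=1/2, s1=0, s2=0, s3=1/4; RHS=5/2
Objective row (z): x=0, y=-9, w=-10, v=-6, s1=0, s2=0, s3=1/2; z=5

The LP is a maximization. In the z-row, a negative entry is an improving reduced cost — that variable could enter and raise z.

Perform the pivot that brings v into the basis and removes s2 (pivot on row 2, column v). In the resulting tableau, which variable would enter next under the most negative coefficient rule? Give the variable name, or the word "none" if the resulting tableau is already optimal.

w

Pivot element 4. New z-row = old z-row − (-6)·(row 2/4).
Updated z-row coefficients: x: 0, y: -6, w: -7, v: 0, s1: 0, s2: 3/2, s3: -1/4.
The most negative is -7 in column w, so w would enter next.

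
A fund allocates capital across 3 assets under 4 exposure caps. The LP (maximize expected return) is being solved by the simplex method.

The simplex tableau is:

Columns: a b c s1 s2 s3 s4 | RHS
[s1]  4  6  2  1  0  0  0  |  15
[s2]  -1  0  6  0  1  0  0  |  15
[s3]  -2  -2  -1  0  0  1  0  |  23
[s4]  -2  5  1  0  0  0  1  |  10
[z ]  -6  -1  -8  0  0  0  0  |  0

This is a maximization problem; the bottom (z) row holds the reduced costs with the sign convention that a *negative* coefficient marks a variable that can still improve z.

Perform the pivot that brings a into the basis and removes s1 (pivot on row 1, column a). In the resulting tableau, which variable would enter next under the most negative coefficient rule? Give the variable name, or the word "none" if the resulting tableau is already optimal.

Pivot element 4. New z-row = old z-row − (-6)·(row 1/4).
Updated z-row coefficients: a: 0, b: 8, c: -5, s1: 3/2, s2: 0, s3: 0, s4: 0.
The most negative is -5 in column c, so c would enter next.

c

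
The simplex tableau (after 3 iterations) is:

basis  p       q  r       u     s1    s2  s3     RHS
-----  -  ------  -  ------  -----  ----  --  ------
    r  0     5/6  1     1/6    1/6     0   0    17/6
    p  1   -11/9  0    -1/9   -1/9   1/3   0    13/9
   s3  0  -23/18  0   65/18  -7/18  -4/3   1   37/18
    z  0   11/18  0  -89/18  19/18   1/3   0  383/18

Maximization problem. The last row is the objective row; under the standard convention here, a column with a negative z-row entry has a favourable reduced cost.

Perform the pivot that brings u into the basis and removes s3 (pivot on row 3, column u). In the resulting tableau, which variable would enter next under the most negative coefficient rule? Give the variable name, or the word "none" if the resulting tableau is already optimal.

Pivot element 65/18. New z-row = old z-row − (-89/18)·(row 3/(65/18)).
Updated z-row coefficients: p: 0, q: -74/65, r: 0, u: 0, s1: 34/65, s2: -97/65, s3: 89/65.
The most negative is -97/65 in column s2, so s2 would enter next.

s2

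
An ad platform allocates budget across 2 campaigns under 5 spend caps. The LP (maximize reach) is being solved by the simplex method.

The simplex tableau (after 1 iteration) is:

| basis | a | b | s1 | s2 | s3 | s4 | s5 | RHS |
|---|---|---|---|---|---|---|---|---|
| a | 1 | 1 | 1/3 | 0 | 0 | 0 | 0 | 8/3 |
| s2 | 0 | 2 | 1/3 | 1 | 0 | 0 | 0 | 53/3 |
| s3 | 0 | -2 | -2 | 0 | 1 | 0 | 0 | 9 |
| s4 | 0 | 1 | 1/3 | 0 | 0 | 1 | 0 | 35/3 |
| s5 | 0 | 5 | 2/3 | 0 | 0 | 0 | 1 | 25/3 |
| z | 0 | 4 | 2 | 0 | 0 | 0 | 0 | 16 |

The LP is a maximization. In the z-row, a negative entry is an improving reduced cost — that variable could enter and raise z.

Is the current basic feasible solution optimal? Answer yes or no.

No objective-row coefficient is strictly negative, so no entering variable exists; the tableau is optimal.

yes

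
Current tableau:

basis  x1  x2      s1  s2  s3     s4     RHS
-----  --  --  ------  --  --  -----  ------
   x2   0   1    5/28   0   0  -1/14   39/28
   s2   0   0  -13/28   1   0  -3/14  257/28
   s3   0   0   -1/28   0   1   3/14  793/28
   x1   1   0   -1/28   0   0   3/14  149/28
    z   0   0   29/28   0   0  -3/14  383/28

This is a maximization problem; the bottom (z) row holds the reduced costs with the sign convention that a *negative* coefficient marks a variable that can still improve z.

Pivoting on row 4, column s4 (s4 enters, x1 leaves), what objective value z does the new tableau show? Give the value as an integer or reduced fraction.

19

Minimum ratio for s4: (149/28)/(3/14) = 149/6.
z changes by −(z-row coeff of s4)·ratio = −(-3/14)·(149/6) = 149/28.
New z = 383/28 + (149/28) = 19.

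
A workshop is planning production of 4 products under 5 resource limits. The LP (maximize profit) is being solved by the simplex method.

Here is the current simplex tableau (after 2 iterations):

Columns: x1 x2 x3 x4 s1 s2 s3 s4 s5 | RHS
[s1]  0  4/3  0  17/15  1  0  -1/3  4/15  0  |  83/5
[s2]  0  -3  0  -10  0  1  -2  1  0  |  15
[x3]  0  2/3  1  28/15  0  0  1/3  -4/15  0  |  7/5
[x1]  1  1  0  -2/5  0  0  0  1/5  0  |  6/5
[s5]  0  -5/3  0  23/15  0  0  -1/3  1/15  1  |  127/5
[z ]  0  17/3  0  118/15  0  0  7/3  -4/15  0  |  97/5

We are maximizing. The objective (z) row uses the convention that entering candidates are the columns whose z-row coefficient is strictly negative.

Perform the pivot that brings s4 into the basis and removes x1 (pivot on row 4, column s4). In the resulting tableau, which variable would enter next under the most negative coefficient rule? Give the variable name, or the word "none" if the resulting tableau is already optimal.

none

Pivot element 1/5. New z-row = old z-row − (-4/15)·(row 4/(1/5)).
Updated z-row coefficients: x1: 4/3, x2: 7, x3: 0, x4: 22/3, s1: 0, s2: 0, s3: 7/3, s4: 0, s5: 0.
No coefficient is strictly negative; the tableau after this pivot is optimal.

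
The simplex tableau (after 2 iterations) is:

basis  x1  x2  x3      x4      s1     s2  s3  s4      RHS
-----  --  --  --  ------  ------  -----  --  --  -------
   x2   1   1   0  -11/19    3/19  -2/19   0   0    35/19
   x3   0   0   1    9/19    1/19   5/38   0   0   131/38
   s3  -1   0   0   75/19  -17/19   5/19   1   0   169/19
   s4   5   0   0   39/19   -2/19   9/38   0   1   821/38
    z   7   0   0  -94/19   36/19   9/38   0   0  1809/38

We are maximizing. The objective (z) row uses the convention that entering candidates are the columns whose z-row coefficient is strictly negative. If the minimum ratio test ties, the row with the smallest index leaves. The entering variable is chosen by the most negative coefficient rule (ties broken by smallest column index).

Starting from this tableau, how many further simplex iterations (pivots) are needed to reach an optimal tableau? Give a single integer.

1

pivot: x4 in, s3 out → z = 8813/150
No improving column remains; optimal.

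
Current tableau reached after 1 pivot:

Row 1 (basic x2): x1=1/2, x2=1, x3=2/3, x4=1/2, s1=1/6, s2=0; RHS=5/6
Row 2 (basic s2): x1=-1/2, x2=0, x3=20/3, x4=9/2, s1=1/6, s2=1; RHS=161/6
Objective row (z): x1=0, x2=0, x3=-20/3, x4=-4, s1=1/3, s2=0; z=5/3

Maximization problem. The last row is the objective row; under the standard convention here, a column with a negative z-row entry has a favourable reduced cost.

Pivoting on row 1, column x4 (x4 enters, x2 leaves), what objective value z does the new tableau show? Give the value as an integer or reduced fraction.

25/3

Minimum ratio for x4: (5/6)/(1/2) = 5/3.
z changes by −(z-row coeff of x4)·ratio = −(-4)·(5/3) = 20/3.
New z = 5/3 + (20/3) = 25/3.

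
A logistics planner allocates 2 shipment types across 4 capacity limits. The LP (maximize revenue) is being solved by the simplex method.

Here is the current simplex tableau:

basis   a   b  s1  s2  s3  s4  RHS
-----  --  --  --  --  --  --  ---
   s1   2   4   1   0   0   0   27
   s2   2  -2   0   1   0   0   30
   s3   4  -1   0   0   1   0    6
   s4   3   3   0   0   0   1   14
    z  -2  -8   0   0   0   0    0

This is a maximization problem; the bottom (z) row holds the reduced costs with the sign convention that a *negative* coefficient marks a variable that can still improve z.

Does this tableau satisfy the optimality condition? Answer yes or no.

Column a has objective-row coefficient -2, which is negative; an improving pivot exists, so not yet optimal.

no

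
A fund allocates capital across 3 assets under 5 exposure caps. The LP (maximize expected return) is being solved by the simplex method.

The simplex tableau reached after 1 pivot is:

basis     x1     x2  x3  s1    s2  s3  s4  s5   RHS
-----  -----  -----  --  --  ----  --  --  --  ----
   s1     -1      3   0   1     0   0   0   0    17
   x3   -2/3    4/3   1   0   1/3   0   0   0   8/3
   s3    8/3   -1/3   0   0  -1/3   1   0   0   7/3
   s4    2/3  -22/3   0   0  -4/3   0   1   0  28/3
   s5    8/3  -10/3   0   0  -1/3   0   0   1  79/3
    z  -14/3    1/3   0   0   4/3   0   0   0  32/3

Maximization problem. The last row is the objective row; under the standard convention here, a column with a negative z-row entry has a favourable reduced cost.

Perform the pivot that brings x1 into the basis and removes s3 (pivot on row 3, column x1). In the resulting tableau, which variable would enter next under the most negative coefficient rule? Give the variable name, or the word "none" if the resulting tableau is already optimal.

Pivot element 8/3. New z-row = old z-row − (-14/3)·(row 3/(8/3)).
Updated z-row coefficients: x1: 0, x2: -1/4, x3: 0, s1: 0, s2: 3/4, s3: 7/4, s4: 0, s5: 0.
The most negative is -1/4 in column x2, so x2 would enter next.

x2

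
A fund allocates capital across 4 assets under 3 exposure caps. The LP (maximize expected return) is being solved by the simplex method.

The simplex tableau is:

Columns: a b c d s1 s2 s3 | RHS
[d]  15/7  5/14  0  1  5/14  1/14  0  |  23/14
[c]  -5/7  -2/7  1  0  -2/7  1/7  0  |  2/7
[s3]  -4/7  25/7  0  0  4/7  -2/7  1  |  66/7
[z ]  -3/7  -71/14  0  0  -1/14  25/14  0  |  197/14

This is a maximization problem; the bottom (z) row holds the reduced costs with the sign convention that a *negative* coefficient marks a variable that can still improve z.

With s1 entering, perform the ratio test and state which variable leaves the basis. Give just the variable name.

Ratios: row 1 (d): (23/14)/(5/14) = 23/5; row 2 (c): entry -2/7 ≤ 0, skip; row 3 (s3): (66/7)/(4/7) = 33/2.
Minimum ratio 23/5 is in the d row, so d leaves.

d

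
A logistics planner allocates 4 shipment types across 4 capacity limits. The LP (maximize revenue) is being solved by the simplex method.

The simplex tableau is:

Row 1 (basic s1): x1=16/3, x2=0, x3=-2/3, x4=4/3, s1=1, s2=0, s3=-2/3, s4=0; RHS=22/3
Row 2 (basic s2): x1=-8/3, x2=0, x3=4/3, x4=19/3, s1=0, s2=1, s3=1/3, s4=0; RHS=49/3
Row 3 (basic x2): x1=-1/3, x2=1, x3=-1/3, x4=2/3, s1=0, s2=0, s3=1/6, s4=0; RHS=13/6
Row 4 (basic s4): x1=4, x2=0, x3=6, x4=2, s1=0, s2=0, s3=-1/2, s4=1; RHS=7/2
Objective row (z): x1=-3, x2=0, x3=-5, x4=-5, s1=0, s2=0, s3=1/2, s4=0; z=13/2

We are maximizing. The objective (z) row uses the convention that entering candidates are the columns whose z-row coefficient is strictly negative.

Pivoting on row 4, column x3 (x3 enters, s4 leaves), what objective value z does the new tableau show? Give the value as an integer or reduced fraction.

113/12

Minimum ratio for x3: (7/2)/6 = 7/12.
z changes by −(z-row coeff of x3)·ratio = −(-5)·(7/12) = 35/12.
New z = 13/2 + (35/12) = 113/12.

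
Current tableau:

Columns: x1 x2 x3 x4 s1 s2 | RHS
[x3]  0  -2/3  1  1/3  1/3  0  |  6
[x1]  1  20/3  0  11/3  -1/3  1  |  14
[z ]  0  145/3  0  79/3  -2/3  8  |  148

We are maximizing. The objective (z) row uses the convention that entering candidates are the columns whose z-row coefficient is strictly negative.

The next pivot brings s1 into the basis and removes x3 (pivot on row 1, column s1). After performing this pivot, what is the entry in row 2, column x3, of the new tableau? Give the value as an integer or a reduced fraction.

Pivot element is row 1, column s1: 1/3.
Normalize row 1: new (row 1, x3) = 1/(1/3) = 3.
row 2 ← row 2 − (-1/3)·(new row 1): 0 − (-1/3)·3 = 1.

1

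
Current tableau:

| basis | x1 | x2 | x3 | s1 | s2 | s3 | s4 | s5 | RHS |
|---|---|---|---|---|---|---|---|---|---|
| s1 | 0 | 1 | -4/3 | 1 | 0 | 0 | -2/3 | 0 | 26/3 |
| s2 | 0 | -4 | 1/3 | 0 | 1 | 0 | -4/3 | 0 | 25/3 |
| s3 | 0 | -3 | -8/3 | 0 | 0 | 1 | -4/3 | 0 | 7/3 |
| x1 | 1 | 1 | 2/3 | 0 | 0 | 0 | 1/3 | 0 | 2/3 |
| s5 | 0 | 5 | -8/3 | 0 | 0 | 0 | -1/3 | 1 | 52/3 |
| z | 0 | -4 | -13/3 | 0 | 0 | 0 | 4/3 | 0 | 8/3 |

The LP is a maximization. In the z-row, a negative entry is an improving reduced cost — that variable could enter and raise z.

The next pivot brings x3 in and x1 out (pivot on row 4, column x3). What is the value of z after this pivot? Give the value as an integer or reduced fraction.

7

Minimum ratio for x3: (2/3)/(2/3) = 1.
z changes by −(z-row coeff of x3)·ratio = −(-13/3)·1 = 13/3.
New z = 8/3 + (13/3) = 7.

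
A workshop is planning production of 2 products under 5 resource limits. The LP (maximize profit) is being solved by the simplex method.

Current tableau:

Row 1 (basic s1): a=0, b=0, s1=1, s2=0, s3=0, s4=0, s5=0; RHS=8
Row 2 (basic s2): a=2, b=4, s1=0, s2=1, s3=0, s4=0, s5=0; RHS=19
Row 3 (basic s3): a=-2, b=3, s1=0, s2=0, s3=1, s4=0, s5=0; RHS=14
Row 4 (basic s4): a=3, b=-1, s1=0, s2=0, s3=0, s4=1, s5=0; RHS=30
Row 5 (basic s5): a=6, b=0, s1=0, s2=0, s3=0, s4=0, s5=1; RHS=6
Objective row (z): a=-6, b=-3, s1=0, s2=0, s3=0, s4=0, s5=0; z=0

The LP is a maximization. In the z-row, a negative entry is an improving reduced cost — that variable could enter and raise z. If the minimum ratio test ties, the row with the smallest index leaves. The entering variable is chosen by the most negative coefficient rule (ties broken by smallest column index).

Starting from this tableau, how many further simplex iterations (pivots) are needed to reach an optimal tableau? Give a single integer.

pivot: a in, s5 out → z = 6
pivot: b in, s2 out → z = 75/4
No improving column remains; optimal.

2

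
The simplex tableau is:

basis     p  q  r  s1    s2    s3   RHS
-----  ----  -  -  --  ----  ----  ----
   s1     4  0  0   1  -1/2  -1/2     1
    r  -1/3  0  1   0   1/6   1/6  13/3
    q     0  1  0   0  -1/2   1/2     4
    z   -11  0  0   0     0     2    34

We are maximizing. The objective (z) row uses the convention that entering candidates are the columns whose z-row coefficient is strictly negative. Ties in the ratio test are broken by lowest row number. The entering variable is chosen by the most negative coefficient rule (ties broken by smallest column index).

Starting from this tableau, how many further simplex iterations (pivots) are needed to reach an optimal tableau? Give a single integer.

2

pivot: p in, s1 out → z = 147/4
pivot: s2 in, r out → z = 256/3
No improving column remains; optimal.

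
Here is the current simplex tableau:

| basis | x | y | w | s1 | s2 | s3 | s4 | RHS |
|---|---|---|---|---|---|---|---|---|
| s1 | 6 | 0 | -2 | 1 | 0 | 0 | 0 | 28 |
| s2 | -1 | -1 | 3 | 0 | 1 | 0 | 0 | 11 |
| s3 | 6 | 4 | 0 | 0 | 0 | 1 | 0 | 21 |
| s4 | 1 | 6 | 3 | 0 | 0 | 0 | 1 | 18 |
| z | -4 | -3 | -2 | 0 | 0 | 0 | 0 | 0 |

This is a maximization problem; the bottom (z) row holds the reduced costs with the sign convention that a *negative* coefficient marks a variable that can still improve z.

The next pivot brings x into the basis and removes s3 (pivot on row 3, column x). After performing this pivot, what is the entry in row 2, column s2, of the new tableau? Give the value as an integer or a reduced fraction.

Pivot element is row 3, column x: 6.
Normalize row 3: new (row 3, s2) = 0/6 = 0.
row 2 ← row 2 − (-1)·(new row 3): 1 − (-1)·0 = 1.

1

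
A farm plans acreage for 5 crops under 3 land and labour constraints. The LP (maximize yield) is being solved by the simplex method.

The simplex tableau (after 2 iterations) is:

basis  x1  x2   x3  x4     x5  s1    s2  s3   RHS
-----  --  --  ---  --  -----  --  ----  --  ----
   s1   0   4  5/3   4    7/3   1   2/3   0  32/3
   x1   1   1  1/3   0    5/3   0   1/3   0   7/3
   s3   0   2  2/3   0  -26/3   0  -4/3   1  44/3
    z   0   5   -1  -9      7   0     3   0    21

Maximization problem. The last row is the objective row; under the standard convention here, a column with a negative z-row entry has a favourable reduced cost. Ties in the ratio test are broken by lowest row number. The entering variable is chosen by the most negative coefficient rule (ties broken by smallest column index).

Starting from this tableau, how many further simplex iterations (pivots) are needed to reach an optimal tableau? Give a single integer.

pivot: x4 in, s1 out → z = 45
No improving column remains; optimal.

1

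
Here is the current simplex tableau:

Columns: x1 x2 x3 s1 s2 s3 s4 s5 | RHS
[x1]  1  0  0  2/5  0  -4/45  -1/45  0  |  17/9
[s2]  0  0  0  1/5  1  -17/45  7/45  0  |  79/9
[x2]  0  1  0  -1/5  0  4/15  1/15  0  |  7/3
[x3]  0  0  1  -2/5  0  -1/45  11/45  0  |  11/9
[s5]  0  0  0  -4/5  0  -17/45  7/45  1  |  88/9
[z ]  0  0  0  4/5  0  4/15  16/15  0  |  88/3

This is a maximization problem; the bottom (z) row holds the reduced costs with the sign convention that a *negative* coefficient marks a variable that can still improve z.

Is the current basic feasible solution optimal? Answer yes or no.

No objective-row coefficient is strictly negative, so no entering variable exists; the tableau is optimal.

yes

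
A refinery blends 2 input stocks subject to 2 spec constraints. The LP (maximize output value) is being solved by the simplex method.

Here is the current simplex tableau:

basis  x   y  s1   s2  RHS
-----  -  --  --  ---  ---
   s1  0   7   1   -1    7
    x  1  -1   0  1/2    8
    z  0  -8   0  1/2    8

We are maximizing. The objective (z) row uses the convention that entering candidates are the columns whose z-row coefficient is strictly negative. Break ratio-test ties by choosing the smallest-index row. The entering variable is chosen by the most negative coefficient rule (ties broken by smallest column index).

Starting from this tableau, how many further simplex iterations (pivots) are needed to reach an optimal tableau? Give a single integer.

pivot: y in, s1 out → z = 16
pivot: s2 in, x out → z = 161/5
No improving column remains; optimal.

2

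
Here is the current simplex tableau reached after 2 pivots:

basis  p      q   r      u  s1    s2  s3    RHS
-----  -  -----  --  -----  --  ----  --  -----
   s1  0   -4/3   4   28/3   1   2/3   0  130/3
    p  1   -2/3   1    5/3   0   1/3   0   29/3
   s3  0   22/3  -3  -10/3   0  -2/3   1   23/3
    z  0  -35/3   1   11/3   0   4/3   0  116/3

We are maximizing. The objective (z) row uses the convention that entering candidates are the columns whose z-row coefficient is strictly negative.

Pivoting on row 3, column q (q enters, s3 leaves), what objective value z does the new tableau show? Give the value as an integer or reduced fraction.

Minimum ratio for q: (23/3)/(22/3) = 23/22.
z changes by −(z-row coeff of q)·ratio = −(-35/3)·(23/22) = 805/66.
New z = 116/3 + (805/66) = 1119/22.

1119/22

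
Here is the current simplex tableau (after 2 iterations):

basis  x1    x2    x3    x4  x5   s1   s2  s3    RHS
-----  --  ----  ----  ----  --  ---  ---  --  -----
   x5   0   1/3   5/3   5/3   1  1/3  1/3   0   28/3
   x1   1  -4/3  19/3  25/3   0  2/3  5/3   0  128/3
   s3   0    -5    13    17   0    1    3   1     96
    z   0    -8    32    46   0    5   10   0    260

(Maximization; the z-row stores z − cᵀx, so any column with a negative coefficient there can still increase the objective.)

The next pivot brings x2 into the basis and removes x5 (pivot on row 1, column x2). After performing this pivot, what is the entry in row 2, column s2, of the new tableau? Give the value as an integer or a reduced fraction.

3

Pivot element is row 1, column x2: 1/3.
Normalize row 1: new (row 1, s2) = (1/3)/(1/3) = 1.
row 2 ← row 2 − (-4/3)·(new row 1): 5/3 − (-4/3)·1 = 3.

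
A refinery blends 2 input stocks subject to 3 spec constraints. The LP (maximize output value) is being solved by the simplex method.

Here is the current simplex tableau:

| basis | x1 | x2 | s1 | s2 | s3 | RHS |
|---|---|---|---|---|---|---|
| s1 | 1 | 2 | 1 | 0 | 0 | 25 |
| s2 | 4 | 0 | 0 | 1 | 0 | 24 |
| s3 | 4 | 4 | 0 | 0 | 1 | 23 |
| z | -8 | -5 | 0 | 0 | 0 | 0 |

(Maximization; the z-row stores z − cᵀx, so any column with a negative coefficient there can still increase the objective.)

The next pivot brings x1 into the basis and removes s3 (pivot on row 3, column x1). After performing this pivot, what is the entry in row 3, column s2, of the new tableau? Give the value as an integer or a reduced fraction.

Pivot element is row 3, column x1: 4.
Normalize row 3: new (row 3, s2) = 0/4 = 0.
Row 3 is the pivot row, so the entry is 0.

0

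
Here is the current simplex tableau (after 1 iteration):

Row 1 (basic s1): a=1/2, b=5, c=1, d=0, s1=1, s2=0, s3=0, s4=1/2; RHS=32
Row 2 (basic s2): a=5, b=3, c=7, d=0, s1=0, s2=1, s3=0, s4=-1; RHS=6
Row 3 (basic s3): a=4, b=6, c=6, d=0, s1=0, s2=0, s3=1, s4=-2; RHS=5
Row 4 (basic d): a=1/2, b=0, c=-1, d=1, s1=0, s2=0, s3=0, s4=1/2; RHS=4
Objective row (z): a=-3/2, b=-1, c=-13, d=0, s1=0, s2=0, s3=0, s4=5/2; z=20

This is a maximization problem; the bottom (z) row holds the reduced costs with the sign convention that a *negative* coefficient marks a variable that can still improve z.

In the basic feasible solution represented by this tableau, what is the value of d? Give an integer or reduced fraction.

d is basic (row 4); its value is the RHS of that row: 4.

4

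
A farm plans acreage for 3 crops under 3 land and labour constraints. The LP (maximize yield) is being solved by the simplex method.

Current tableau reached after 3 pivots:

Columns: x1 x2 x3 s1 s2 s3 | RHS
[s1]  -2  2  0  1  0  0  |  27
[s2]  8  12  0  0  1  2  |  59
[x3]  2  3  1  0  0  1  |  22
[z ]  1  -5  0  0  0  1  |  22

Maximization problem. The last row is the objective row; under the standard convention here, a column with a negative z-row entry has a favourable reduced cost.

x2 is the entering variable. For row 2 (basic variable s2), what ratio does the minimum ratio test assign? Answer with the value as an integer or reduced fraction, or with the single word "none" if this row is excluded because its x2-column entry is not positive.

59/12

Ratio = RHS / (x2 entry) = 59 / 12 = 59/12.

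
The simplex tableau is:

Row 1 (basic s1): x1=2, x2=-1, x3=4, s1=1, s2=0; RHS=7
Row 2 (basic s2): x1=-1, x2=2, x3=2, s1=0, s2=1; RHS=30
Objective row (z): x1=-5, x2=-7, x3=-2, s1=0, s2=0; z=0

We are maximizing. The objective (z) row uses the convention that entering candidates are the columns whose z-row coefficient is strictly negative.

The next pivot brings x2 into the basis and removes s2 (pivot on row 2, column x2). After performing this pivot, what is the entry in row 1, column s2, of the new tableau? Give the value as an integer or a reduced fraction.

Pivot element is row 2, column x2: 2.
Normalize row 2: new (row 2, s2) = 1/2 = 1/2.
row 1 ← row 1 − (-1)·(new row 2): 0 − (-1)·(1/2) = 1/2.

1/2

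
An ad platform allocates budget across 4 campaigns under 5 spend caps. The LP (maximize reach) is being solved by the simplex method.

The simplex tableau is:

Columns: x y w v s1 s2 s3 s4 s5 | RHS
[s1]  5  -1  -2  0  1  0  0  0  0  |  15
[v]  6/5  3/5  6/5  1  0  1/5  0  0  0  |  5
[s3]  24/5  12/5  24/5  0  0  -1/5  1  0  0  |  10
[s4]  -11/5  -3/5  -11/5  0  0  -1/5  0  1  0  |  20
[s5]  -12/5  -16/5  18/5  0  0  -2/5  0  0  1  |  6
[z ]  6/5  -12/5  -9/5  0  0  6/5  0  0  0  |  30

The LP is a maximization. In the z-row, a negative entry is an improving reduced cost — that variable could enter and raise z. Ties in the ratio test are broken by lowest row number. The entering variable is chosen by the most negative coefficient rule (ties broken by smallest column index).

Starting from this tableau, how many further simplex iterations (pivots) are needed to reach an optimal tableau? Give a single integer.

pivot: y in, s3 out → z = 40
No improving column remains; optimal.

1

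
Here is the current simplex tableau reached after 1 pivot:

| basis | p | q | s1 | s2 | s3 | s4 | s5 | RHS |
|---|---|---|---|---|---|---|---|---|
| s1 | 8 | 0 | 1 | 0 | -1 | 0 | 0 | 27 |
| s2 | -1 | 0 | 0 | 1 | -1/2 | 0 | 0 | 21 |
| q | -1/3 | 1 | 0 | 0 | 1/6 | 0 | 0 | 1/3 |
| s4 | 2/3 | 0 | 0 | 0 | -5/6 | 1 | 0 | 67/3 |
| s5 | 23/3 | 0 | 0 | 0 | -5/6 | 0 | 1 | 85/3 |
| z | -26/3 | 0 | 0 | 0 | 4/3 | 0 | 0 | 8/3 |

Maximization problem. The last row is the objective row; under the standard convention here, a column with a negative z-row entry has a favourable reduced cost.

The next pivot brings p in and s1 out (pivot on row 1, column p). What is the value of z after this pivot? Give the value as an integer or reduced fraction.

Minimum ratio for p: 27/8 = 27/8.
z changes by −(z-row coeff of p)·ratio = −(-26/3)·(27/8) = 117/4.
New z = 8/3 + (117/4) = 383/12.

383/12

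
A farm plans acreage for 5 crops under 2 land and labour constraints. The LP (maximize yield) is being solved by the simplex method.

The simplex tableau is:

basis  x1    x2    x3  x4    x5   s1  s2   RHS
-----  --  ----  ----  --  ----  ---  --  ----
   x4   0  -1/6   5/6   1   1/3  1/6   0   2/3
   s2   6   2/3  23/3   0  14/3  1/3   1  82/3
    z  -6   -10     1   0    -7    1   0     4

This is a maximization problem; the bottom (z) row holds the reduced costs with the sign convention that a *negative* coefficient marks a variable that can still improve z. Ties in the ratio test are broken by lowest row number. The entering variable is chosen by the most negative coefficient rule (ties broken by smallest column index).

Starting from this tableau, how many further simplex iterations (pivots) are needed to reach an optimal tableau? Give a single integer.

pivot: x2 in, s2 out → z = 414
No improving column remains; optimal.

1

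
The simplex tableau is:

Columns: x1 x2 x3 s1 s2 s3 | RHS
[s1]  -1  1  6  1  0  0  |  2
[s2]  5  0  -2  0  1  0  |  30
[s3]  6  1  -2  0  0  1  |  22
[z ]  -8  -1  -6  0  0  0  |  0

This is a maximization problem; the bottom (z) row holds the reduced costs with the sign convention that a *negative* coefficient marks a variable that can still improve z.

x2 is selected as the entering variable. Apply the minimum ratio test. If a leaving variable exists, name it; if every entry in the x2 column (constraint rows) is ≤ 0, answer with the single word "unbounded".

s1

Ratios: row 1 (s1): 2/1 = 2; row 2 (s2): entry 0 ≤ 0, skip; row 3 (s3): 22/1 = 22.
Minimum ratio is in the s1 row, so s1 leaves.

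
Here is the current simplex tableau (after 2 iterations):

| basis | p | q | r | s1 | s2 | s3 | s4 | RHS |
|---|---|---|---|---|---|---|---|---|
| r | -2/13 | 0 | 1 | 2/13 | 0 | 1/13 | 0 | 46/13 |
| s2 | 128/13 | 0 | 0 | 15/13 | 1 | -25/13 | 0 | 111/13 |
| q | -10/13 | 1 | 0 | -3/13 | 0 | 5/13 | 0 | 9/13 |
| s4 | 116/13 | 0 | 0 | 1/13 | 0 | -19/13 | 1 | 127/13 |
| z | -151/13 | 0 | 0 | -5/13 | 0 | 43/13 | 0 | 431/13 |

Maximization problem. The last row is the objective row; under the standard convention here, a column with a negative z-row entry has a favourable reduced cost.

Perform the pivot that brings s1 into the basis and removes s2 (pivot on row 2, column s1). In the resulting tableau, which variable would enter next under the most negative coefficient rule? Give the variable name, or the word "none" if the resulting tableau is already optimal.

p

Pivot element 15/13. New z-row = old z-row − (-5/13)·(row 2/(15/13)).
Updated z-row coefficients: p: -25/3, q: 0, r: 0, s1: 0, s2: 1/3, s3: 8/3, s4: 0.
The most negative is -25/3 in column p, so p would enter next.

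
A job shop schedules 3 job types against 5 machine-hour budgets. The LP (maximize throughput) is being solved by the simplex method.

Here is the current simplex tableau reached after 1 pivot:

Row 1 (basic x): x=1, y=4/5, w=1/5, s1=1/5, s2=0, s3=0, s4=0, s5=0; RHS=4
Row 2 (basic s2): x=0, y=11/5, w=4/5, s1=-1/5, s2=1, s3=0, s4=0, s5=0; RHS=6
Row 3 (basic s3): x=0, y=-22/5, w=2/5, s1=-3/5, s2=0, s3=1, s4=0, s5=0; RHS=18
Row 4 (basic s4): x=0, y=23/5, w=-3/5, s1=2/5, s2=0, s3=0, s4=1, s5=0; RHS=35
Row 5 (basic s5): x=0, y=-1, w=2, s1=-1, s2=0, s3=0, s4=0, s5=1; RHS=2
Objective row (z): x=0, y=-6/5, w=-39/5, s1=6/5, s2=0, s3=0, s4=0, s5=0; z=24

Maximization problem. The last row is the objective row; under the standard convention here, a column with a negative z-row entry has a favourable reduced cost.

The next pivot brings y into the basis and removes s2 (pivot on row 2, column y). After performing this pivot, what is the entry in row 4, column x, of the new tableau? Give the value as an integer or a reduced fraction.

Pivot element is row 2, column y: 11/5.
Normalize row 2: new (row 2, x) = 0/(11/5) = 0.
row 4 ← row 4 − (23/5)·(new row 2): 0 − (23/5)·0 = 0.

0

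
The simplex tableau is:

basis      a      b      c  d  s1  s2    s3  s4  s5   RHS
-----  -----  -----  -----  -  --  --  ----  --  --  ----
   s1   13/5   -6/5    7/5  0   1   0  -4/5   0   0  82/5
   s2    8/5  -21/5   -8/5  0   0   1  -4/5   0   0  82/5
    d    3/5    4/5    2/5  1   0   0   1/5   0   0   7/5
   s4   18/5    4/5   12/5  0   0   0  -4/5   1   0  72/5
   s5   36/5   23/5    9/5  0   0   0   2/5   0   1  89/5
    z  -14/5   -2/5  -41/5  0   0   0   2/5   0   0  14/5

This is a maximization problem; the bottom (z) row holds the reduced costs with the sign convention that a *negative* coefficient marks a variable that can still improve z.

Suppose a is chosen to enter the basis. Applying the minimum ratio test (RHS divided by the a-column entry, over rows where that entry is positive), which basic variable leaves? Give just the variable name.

d

Ratios: row 1 (s1): (82/5)/(13/5) = 82/13; row 2 (s2): (82/5)/(8/5) = 41/4; row 3 (d): (7/5)/(3/5) = 7/3; row 4 (s4): (72/5)/(18/5) = 4; row 5 (s5): (89/5)/(36/5) = 89/36.
Minimum ratio 7/3 is in the d row, so d leaves.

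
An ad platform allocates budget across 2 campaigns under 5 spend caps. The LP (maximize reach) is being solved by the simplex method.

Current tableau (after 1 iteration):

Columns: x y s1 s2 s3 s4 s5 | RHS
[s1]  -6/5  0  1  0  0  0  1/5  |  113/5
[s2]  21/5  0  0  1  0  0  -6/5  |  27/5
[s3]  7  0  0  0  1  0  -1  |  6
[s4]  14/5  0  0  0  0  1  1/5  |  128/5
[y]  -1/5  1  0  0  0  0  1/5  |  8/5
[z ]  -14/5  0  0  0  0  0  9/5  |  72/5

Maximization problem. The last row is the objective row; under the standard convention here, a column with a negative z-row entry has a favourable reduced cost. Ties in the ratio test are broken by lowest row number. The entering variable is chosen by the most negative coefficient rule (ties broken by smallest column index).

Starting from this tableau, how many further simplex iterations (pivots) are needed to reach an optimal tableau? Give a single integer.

pivot: x in, s3 out → z = 84/5
No improving column remains; optimal.

1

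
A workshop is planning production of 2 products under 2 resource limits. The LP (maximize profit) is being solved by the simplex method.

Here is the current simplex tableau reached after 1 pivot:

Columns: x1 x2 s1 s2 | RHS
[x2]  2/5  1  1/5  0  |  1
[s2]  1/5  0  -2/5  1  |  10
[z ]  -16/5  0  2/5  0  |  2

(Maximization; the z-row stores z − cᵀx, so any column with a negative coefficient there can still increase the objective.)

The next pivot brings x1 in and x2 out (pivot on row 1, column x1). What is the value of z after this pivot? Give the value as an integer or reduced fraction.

10

Minimum ratio for x1: 1/(2/5) = 5/2.
z changes by −(z-row coeff of x1)·ratio = −(-16/5)·(5/2) = 8.
New z = 2 + 8 = 10.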